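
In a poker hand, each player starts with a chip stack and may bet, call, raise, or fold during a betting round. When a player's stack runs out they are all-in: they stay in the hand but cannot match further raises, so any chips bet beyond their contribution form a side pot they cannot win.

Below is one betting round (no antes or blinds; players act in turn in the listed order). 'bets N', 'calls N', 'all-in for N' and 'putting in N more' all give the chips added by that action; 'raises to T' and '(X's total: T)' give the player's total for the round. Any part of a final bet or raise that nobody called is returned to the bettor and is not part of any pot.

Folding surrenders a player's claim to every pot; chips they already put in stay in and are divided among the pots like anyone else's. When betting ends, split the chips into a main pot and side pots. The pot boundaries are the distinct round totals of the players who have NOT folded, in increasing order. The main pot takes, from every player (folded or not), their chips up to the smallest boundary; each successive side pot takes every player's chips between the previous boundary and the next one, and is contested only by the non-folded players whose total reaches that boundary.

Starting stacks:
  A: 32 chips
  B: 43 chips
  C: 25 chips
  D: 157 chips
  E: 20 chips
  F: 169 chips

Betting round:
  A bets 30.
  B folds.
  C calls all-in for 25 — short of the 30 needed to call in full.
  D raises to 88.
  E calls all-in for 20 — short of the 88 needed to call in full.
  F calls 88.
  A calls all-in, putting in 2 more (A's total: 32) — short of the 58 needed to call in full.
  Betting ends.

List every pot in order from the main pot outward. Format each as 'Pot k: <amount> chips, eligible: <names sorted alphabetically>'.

Contributions: A=32, C=25, D=88, E=20, F=88
Folded: B
Pot levels (distinct totals of non-folded players): 20, 25, 32, 88
Layer 1-20: 20 each from A, C, D, E, F = 20*5 = 100 chips; eligible A, C, D, E, F
Layer 21-25: 5 each from A, C, D, F = 5*4 = 20 chips; eligible A, C, D, F
Layer 26-32: 7 each from A, D, F = 7*3 = 21 chips; eligible A, D, F
Layer 33-88: 56 each from D, F = 56*2 = 112 chips; eligible D, F

Pot 1: 100 chips, eligible: A, C, D, E, F
Pot 2: 20 chips, eligible: A, C, D, F
Pot 3: 21 chips, eligible: A, D, F
Pot 4: 112 chips, eligible: D, F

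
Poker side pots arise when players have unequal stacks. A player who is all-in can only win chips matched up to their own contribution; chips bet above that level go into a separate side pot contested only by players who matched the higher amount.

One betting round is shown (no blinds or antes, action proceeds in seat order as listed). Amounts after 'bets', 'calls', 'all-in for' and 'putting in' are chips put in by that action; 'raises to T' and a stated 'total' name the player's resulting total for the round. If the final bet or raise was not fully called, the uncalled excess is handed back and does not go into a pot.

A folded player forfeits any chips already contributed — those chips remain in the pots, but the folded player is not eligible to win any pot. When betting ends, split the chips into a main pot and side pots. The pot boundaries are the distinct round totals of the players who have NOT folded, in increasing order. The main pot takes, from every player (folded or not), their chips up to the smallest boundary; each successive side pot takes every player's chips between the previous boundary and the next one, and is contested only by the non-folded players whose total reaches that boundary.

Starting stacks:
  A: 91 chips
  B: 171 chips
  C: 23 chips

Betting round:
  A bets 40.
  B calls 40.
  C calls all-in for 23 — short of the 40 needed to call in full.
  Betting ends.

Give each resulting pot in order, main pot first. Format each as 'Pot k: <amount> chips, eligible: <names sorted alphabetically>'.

Pot 1: 69 chips, eligible: A, B, C
Pot 2: 34 chips, eligible: A, B

Derivation:
Contributions: A=40, B=40, C=23
Pot levels (distinct totals of non-folded players): 23, 40
Layer 1-23: 23 each from A, B, C = 23*3 = 69 chips; eligible A, B, C
Layer 24-40: 17 each from A, B = 17*2 = 34 chips; eligible A, B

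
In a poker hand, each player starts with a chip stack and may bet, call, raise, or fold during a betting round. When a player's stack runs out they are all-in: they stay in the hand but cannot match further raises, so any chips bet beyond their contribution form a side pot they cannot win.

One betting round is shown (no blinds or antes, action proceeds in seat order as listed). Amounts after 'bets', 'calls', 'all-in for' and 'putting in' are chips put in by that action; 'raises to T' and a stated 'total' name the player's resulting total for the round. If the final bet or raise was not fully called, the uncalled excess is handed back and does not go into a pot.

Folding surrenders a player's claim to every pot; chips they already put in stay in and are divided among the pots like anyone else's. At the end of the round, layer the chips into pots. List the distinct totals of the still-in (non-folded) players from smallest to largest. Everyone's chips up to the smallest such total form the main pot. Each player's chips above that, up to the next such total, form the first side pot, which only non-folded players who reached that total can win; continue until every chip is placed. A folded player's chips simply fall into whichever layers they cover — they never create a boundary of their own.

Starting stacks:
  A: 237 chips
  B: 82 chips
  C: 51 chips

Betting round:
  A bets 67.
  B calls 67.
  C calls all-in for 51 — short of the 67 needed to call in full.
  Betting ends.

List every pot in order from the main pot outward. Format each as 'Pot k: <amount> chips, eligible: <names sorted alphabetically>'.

Contributions: A=67, B=67, C=51
Pot levels (distinct totals of non-folded players): 51, 67
Layer 1-51: 51 each from A, B, C = 51*3 = 153 chips; eligible A, B, C
Layer 52-67: 16 each from A, B = 16*2 = 32 chips; eligible A, B

Pot 1: 153 chips, eligible: A, B, C
Pot 2: 32 chips, eligible: A, B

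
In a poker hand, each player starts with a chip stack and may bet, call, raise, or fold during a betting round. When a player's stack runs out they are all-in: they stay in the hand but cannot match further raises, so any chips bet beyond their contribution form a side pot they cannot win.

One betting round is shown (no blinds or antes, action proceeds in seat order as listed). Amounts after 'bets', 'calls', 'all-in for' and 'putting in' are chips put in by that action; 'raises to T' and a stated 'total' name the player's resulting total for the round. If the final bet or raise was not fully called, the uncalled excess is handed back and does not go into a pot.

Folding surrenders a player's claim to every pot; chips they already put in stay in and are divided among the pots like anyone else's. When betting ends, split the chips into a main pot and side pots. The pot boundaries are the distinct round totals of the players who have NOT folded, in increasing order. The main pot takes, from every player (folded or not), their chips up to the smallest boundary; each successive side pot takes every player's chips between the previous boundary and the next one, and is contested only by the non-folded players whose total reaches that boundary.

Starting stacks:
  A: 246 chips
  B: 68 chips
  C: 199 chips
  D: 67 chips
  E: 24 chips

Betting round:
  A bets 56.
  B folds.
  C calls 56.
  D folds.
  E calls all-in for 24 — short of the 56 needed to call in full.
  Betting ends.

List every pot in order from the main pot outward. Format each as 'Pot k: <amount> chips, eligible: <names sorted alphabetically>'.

Contributions: A=56, C=56, E=24
Folded: B, D
Pot levels (distinct totals of non-folded players): 24, 56
Layer 1-24: 24 each from A, C, E = 24*3 = 72 chips; eligible A, C, E
Layer 25-56: 32 each from A, C = 32*2 = 64 chips; eligible A, C

Pot 1: 72 chips, eligible: A, C, E
Pot 2: 64 chips, eligible: A, C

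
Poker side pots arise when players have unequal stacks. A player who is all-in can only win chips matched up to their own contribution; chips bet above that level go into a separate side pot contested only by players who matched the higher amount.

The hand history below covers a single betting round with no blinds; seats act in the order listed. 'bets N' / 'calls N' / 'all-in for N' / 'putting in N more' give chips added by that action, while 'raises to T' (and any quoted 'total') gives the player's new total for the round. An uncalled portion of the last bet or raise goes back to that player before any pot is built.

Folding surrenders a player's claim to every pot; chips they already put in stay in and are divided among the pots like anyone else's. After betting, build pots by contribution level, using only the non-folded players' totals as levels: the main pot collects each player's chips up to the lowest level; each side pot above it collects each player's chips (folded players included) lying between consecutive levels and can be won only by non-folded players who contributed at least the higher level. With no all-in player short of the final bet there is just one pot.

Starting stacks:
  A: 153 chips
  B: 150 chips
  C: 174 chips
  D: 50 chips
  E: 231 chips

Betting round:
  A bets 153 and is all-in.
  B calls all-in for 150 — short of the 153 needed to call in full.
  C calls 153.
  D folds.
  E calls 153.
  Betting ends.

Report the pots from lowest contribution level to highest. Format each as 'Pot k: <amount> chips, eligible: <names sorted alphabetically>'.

Pot 1: 600 chips, eligible: A, B, C, E
Pot 2: 9 chips, eligible: A, C, E

Derivation:
Contributions: A=153, B=150, C=153, E=153
Folded: D
Pot levels (distinct totals of non-folded players): 150, 153
Layer 1-150: 150 each from A, B, C, E = 150*4 = 600 chips; eligible A, B, C, E
Layer 151-153: 3 each from A, C, E = 3*3 = 9 chips; eligible A, C, E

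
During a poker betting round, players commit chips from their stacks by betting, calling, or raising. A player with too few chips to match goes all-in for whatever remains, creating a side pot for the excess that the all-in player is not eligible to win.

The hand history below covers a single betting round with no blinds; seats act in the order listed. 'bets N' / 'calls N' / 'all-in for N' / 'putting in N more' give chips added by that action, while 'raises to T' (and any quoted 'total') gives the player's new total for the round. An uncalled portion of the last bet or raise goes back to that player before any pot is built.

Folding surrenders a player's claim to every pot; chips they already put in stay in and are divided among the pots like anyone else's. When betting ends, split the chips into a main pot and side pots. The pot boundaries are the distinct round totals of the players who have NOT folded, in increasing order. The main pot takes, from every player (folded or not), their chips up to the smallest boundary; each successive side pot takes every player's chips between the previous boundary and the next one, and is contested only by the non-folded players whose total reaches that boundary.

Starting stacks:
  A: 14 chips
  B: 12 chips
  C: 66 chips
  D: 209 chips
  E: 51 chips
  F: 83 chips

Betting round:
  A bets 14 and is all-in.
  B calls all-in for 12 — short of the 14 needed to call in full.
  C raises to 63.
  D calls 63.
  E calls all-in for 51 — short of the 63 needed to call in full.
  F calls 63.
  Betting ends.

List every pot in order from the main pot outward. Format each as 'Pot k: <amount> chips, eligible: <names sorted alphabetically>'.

Pot 1: 72 chips, eligible: A, B, C, D, E, F
Pot 2: 10 chips, eligible: A, C, D, E, F
Pot 3: 148 chips, eligible: C, D, E, F
Pot 4: 36 chips, eligible: C, D, F

Derivation:
Contributions: A=14, B=12, C=63, D=63, E=51, F=63
Pot levels (distinct totals of non-folded players): 12, 14, 51, 63
Layer 1-12: 12 each from A, B, C, D, E, F = 12*6 = 72 chips; eligible A, B, C, D, E, F
Layer 13-14: 2 each from A, C, D, E, F = 2*5 = 10 chips; eligible A, C, D, E, F
Layer 15-51: 37 each from C, D, E, F = 37*4 = 148 chips; eligible C, D, E, F
Layer 52-63: 12 each from C, D, F = 12*3 = 36 chips; eligible C, D, F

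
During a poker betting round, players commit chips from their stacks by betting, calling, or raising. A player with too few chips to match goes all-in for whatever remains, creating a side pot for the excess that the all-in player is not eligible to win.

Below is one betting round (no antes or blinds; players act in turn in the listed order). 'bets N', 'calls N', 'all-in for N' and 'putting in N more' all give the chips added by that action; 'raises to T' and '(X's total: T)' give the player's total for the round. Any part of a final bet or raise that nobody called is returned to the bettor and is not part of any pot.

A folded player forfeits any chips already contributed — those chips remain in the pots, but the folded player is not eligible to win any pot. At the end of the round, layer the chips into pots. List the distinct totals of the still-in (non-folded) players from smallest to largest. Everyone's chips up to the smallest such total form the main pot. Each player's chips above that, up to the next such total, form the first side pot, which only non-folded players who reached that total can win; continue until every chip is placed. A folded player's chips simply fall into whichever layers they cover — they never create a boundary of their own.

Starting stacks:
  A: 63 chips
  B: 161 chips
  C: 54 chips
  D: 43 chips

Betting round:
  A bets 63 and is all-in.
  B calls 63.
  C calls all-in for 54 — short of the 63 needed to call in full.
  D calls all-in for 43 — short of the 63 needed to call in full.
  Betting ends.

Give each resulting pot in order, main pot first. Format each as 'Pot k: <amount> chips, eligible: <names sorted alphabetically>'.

Pot 1: 172 chips, eligible: A, B, C, D
Pot 2: 33 chips, eligible: A, B, C
Pot 3: 18 chips, eligible: A, B

Derivation:
Contributions: A=63, B=63, C=54, D=43
Pot levels (distinct totals of non-folded players): 43, 54, 63
Layer 1-43: 43 each from A, B, C, D = 43*4 = 172 chips; eligible A, B, C, D
Layer 44-54: 11 each from A, B, C = 11*3 = 33 chips; eligible A, B, C
Layer 55-63: 9 each from A, B = 9*2 = 18 chips; eligible A, B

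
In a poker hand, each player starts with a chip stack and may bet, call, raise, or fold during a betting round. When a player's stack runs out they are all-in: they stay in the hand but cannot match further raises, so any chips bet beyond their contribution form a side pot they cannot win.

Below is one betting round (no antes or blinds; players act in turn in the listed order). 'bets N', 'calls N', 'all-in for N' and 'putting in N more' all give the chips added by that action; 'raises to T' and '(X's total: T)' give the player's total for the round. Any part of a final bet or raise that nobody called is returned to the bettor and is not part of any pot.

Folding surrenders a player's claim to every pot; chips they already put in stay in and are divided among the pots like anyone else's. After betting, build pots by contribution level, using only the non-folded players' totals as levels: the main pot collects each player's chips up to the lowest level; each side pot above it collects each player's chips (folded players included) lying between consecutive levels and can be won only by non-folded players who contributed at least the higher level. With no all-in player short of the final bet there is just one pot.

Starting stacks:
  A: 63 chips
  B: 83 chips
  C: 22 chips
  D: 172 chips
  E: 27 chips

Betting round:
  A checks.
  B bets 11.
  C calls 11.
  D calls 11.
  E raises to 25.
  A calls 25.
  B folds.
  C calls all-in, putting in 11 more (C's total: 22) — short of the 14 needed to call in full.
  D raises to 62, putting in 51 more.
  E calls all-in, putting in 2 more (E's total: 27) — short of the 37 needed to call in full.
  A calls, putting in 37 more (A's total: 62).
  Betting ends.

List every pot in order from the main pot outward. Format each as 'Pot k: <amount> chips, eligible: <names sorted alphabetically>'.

Contributions: A=62, B=11, C=22, D=62, E=27
Folded: B
Pot levels (distinct totals of non-folded players): 22, 27, 62
Layer 1-22: A 22 + B 11 + C 22 + D 22 + E 22 = 99 chips; eligible A, C, D, E
Layer 23-27: 5 each from A, D, E = 5*3 = 15 chips; eligible A, D, E
Layer 28-62: 35 each from A, D = 35*2 = 70 chips; eligible A, D

Pot 1: 99 chips, eligible: A, C, D, E
Pot 2: 15 chips, eligible: A, D, E
Pot 3: 70 chips, eligible: A, D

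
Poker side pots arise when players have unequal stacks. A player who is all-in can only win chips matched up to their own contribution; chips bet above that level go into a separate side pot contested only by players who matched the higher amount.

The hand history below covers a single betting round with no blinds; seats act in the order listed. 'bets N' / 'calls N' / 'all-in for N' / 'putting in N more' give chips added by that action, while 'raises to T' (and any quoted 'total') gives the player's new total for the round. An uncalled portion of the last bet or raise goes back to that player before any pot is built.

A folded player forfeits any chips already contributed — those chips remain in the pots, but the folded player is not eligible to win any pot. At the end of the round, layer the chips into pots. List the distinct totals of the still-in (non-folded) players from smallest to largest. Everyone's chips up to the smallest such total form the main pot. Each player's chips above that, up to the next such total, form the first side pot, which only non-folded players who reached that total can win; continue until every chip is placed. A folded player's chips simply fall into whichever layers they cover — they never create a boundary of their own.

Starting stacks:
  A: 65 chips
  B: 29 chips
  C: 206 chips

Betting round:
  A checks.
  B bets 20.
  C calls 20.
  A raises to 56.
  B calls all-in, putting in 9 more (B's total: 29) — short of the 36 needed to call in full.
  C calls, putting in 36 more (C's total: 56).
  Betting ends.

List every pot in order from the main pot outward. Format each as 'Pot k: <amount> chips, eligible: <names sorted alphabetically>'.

Contributions: A=56, B=29, C=56
Pot levels (distinct totals of non-folded players): 29, 56
Layer 1-29: 29 each from A, B, C = 29*3 = 87 chips; eligible A, B, C
Layer 30-56: 27 each from A, C = 27*2 = 54 chips; eligible A, C

Pot 1: 87 chips, eligible: A, B, C
Pot 2: 54 chips, eligible: A, C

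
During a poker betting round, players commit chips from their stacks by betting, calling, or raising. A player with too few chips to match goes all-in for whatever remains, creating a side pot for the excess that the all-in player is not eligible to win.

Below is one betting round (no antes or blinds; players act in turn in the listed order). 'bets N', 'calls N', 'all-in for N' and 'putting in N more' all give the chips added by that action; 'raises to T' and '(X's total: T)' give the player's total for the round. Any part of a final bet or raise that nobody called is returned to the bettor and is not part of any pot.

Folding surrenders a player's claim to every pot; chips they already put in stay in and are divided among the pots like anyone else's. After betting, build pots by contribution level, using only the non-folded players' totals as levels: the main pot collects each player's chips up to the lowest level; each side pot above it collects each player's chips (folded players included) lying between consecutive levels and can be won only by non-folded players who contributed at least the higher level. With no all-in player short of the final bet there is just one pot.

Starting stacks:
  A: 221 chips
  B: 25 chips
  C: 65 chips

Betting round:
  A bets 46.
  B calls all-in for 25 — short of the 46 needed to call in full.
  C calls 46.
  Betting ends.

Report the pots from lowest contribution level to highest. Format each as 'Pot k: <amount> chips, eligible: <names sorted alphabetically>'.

Contributions: A=46, B=25, C=46
Pot levels (distinct totals of non-folded players): 25, 46
Layer 1-25: 25 each from A, B, C = 25*3 = 75 chips; eligible A, B, C
Layer 26-46: 21 each from A, C = 21*2 = 42 chips; eligible A, C

Pot 1: 75 chips, eligible: A, B, C
Pot 2: 42 chips, eligible: A, C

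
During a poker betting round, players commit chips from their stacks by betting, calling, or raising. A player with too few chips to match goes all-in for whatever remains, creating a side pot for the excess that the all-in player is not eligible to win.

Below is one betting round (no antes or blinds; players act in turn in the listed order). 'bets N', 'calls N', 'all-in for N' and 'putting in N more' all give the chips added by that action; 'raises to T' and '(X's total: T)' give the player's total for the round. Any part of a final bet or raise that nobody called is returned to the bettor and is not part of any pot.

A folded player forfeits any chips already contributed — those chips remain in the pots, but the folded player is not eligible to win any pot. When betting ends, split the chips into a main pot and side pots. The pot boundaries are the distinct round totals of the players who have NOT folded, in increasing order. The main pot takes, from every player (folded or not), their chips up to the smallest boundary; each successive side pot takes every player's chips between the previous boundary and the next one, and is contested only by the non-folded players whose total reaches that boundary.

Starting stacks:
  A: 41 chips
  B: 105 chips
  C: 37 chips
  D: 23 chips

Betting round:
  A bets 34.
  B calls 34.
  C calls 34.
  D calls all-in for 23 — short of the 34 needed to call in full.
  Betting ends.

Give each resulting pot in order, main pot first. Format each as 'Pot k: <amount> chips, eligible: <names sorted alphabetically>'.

Contributions: A=34, B=34, C=34, D=23
Pot levels (distinct totals of non-folded players): 23, 34
Layer 1-23: 23 each from A, B, C, D = 23*4 = 92 chips; eligible A, B, C, D
Layer 24-34: 11 each from A, B, C = 11*3 = 33 chips; eligible A, B, C

Pot 1: 92 chips, eligible: A, B, C, D
Pot 2: 33 chips, eligible: A, B, C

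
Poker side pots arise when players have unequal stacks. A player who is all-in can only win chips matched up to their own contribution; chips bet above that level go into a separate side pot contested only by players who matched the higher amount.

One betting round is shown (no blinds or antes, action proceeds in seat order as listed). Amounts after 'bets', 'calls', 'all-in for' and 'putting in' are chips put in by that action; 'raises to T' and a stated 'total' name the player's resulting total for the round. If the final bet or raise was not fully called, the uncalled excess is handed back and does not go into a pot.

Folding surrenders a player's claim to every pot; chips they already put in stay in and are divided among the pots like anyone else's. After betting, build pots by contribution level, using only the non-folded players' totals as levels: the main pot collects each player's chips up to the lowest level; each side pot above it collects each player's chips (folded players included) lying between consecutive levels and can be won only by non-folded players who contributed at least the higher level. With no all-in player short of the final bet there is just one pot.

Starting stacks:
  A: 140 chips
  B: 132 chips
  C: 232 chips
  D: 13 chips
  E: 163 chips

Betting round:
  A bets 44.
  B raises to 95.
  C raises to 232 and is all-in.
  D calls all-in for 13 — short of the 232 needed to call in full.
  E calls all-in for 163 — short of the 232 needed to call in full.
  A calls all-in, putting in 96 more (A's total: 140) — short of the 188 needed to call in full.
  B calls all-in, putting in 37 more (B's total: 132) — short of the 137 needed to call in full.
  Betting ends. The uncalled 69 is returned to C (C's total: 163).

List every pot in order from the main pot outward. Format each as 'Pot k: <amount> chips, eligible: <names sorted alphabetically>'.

Contributions (after 69 returned to C): A=140, B=132, C=163, D=13, E=163
Pot levels (distinct totals of non-folded players): 13, 132, 140, 163
Layer 1-13: 13 each from A, B, C, D, E = 13*5 = 65 chips; eligible A, B, C, D, E
Layer 14-132: 119 each from A, B, C, E = 119*4 = 476 chips; eligible A, B, C, E
Layer 133-140: 8 each from A, C, E = 8*3 = 24 chips; eligible A, C, E
Layer 141-163: 23 each from C, E = 23*2 = 46 chips; eligible C, E

Pot 1: 65 chips, eligible: A, B, C, D, E
Pot 2: 476 chips, eligible: A, B, C, E
Pot 3: 24 chips, eligible: A, C, E
Pot 4: 46 chips, eligible: C, E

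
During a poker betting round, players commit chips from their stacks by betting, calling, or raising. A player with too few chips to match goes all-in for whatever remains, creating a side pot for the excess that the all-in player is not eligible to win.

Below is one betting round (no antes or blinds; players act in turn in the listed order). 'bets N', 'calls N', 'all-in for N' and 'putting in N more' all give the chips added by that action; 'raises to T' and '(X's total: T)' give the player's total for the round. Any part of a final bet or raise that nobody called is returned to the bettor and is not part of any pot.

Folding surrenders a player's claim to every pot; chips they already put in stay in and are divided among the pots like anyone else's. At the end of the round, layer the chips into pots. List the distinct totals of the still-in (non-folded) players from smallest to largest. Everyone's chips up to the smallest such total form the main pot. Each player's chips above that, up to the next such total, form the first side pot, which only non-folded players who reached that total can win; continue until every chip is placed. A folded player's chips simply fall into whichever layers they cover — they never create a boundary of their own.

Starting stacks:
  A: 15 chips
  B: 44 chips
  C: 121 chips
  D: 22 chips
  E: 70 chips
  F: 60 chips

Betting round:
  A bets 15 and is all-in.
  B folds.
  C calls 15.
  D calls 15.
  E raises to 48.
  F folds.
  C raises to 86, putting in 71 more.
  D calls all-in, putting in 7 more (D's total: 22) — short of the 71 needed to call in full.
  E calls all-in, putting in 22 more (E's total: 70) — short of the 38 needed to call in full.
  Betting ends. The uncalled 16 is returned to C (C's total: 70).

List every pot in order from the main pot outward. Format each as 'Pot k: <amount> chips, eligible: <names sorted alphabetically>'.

Contributions (after 16 returned to C): A=15, C=70, D=22, E=70
Folded: B, F
Pot levels (distinct totals of non-folded players): 15, 22, 70
Layer 1-15: 15 each from A, C, D, E = 15*4 = 60 chips; eligible A, C, D, E
Layer 16-22: 7 each from C, D, E = 7*3 = 21 chips; eligible C, D, E
Layer 23-70: 48 each from C, E = 48*2 = 96 chips; eligible C, E

Pot 1: 60 chips, eligible: A, C, D, E
Pot 2: 21 chips, eligible: C, D, E
Pot 3: 96 chips, eligible: C, E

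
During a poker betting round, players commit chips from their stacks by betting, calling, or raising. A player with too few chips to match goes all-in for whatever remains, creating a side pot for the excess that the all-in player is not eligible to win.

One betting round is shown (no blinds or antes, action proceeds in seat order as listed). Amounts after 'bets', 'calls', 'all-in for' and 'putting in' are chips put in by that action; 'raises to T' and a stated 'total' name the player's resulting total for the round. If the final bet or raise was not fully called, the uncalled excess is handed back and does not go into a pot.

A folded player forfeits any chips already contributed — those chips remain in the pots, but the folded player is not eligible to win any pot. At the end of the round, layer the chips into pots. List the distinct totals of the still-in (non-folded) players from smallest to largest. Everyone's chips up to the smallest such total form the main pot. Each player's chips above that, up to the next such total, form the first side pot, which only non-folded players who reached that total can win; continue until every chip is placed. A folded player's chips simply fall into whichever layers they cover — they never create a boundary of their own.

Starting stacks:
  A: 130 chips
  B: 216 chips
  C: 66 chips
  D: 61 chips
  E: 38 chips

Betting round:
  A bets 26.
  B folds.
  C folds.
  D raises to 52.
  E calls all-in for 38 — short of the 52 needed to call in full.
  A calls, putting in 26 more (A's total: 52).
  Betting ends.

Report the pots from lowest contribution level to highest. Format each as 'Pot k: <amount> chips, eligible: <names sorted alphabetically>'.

Pot 1: 114 chips, eligible: A, D, E
Pot 2: 28 chips, eligible: A, D

Derivation:
Contributions: A=52, D=52, E=38
Folded: B, C
Pot levels (distinct totals of non-folded players): 38, 52
Layer 1-38: 38 each from A, D, E = 38*3 = 114 chips; eligible A, D, E
Layer 39-52: 14 each from A, D = 14*2 = 28 chips; eligible A, D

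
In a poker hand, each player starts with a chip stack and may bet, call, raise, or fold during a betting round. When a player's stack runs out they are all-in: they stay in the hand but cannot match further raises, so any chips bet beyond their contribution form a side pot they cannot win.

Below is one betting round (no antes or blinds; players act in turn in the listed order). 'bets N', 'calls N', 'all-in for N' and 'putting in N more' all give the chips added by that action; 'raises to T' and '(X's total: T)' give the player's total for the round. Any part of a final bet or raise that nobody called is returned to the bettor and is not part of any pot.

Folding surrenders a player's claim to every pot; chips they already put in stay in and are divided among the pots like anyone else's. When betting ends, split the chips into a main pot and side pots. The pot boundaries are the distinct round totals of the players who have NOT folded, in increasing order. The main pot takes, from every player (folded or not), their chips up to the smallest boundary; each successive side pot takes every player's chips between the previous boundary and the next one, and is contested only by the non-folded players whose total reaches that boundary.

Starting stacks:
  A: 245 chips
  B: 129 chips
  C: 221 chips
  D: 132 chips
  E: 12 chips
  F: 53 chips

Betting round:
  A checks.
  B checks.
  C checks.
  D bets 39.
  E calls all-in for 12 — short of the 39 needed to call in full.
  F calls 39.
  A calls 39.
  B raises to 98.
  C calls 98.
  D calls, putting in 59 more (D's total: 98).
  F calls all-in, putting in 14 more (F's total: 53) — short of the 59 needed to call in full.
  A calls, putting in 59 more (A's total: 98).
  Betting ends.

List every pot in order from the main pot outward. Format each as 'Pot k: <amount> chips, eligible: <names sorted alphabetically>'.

Pot 1: 72 chips, eligible: A, B, C, D, E, F
Pot 2: 205 chips, eligible: A, B, C, D, F
Pot 3: 180 chips, eligible: A, B, C, D

Derivation:
Contributions: A=98, B=98, C=98, D=98, E=12, F=53
Pot levels (distinct totals of non-folded players): 12, 53, 98
Layer 1-12: 12 each from A, B, C, D, E, F = 12*6 = 72 chips; eligible A, B, C, D, E, F
Layer 13-53: 41 each from A, B, C, D, F = 41*5 = 205 chips; eligible A, B, C, D, F
Layer 54-98: 45 each from A, B, C, D = 45*4 = 180 chips; eligible A, B, C, D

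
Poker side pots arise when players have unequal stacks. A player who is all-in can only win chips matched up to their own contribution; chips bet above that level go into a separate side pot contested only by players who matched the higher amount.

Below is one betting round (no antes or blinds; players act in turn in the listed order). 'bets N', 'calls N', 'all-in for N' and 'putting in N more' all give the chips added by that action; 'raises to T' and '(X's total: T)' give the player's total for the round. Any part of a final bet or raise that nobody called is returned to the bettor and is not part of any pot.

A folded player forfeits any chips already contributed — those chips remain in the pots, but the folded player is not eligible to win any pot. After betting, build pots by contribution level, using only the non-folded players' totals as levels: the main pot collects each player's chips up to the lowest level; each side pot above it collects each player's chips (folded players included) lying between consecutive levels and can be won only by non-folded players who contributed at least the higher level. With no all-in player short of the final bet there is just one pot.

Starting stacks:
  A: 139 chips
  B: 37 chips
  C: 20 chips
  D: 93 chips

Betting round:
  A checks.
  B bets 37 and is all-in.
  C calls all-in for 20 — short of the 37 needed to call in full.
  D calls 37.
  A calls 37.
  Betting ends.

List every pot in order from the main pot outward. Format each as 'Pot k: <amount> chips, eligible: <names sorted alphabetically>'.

Pot 1: 80 chips, eligible: A, B, C, D
Pot 2: 51 chips, eligible: A, B, D

Derivation:
Contributions: A=37, B=37, C=20, D=37
Pot levels (distinct totals of non-folded players): 20, 37
Layer 1-20: 20 each from A, B, C, D = 20*4 = 80 chips; eligible A, B, C, D
Layer 21-37: 17 each from A, B, D = 17*3 = 51 chips; eligible A, B, D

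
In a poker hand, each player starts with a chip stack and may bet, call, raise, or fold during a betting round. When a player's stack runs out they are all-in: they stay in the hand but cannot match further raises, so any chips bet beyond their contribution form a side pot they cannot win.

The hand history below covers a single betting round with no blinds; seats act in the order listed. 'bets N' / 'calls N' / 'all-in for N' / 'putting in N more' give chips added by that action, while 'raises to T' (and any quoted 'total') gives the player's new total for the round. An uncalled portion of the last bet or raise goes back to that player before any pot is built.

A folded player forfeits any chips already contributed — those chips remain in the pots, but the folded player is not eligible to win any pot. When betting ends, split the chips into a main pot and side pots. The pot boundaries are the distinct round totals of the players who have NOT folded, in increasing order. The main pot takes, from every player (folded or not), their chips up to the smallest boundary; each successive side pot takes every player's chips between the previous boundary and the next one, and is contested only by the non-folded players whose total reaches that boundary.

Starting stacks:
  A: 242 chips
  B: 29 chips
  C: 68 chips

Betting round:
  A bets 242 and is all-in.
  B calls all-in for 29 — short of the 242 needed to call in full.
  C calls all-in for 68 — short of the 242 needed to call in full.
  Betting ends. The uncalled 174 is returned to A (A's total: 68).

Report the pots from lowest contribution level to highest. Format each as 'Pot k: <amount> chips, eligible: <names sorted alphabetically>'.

Contributions (after 174 returned to A): A=68, B=29, C=68
Pot levels (distinct totals of non-folded players): 29, 68
Layer 1-29: 29 each from A, B, C = 29*3 = 87 chips; eligible A, B, C
Layer 30-68: 39 each from A, C = 39*2 = 78 chips; eligible A, C

Pot 1: 87 chips, eligible: A, B, C
Pot 2: 78 chips, eligible: A, C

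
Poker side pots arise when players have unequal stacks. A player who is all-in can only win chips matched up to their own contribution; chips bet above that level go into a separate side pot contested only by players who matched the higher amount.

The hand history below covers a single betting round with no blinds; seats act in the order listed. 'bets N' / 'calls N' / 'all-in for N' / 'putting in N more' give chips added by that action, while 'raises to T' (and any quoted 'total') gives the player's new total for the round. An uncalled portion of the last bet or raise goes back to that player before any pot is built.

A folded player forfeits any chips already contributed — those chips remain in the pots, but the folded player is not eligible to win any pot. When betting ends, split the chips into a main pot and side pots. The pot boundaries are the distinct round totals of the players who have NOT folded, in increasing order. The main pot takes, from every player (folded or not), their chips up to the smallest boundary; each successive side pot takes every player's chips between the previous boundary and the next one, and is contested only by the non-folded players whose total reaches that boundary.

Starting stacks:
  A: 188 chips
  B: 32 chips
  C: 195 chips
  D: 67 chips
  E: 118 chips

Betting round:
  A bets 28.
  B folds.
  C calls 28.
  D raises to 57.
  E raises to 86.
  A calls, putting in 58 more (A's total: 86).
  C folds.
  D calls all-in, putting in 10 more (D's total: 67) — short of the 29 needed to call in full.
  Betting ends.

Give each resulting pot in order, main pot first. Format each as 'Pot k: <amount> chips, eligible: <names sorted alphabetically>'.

Pot 1: 229 chips, eligible: A, D, E
Pot 2: 38 chips, eligible: A, E

Derivation:
Contributions: A=86, C=28, D=67, E=86
Folded: B, C
Pot levels (distinct totals of non-folded players): 67, 86
Layer 1-67: A 67 + C 28 + D 67 + E 67 = 229 chips; eligible A, D, E
Layer 68-86: 19 each from A, E = 19*2 = 38 chips; eligible A, E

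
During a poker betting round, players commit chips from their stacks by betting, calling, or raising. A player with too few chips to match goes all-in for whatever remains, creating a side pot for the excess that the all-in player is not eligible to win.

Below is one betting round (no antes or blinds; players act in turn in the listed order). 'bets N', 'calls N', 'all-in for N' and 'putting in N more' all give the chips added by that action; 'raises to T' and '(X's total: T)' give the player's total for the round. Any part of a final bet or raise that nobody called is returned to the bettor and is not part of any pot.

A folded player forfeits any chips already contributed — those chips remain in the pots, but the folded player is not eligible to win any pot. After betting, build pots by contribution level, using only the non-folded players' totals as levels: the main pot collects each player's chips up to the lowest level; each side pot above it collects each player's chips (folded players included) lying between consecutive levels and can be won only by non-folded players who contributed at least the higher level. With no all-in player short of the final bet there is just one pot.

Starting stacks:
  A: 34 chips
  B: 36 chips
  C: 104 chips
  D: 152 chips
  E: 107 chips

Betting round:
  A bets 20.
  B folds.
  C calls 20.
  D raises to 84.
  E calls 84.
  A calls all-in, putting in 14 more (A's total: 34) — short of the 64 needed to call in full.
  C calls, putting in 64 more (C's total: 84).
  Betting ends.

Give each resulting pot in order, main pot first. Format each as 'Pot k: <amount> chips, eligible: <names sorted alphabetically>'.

Pot 1: 136 chips, eligible: A, C, D, E
Pot 2: 150 chips, eligible: C, D, E

Derivation:
Contributions: A=34, C=84, D=84, E=84
Folded: B
Pot levels (distinct totals of non-folded players): 34, 84
Layer 1-34: 34 each from A, C, D, E = 34*4 = 136 chips; eligible A, C, D, E
Layer 35-84: 50 each from C, D, E = 50*3 = 150 chips; eligible C, D, E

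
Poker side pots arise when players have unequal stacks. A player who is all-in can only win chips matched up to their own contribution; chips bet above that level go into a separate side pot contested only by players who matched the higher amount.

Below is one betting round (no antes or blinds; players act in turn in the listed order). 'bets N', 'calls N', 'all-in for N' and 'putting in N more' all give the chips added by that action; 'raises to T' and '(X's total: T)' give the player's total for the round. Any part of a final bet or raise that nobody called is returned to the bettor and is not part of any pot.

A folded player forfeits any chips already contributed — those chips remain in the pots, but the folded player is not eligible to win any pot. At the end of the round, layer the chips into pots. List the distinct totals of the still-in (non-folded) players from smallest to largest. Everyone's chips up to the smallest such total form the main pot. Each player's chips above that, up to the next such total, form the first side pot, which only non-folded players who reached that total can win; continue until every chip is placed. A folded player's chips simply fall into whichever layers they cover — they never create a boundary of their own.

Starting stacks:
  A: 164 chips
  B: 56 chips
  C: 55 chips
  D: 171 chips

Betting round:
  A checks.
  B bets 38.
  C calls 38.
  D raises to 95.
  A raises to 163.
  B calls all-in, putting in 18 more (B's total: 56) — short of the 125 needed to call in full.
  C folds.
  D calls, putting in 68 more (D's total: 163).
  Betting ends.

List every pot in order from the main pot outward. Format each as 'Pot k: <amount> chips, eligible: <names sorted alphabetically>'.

Pot 1: 206 chips, eligible: A, B, D
Pot 2: 214 chips, eligible: A, D

Derivation:
Contributions: A=163, B=56, C=38, D=163
Folded: C
Pot levels (distinct totals of non-folded players): 56, 163
Layer 1-56: A 56 + B 56 + C 38 + D 56 = 206 chips; eligible A, B, D
Layer 57-163: 107 each from A, D = 107*2 = 214 chips; eligible A, D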